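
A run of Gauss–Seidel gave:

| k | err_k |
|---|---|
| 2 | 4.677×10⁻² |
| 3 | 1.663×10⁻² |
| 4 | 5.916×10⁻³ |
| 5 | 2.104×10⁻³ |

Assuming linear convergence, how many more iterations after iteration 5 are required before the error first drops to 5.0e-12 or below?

Rate ρ ≈ err_5/err_4 = 2.104×10⁻³/5.916×10⁻³ = 0.3556.
After j more steps, err_{5+j} ≈ 2.104×10⁻³·ρ^j; need ρ^j ≤ 5.0e-12/2.104×10⁻³ = 2.37643e-09.
j ≥ ln(2.37643e-09)/ln(0.3556) = -19.8577/-1.03395 = 19.206.
So 20 more iterations are needed.

20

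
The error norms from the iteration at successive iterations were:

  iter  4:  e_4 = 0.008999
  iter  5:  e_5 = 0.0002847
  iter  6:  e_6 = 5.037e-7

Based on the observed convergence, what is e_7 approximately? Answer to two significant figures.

4.5e-12

First estimate the order: p ≈ ln(e_6/e_5) / ln(e_5/e_4) = ln(5.037e-7/0.0002847)/ln(0.0002847/0.008999) = ln(0.00176923)/ln(0.0316368) ≈ 1.8350.
Then e_7 ≈ e_6·(e_6/e_5)^p = 5.037e-7·(0.00176923)^1.8350 = 5.037e-7·8.90603e-06 ≈ 4.486e-12.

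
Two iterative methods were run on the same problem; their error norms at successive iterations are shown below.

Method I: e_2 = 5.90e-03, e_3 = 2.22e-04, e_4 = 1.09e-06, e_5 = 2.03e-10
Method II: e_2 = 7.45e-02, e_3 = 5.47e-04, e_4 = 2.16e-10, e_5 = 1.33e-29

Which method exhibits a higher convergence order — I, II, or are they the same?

Method I: p ≈ ln(2.03e-10/1.09e-06)/ln(1.09e-06/2.22e-04) ≈ 1.62.
Method II: p ≈ ln(1.33e-29/2.16e-10)/ln(2.16e-10/5.47e-04) ≈ 3.00.
Method II has the higher order (≈3.0 vs ≈1.6).

II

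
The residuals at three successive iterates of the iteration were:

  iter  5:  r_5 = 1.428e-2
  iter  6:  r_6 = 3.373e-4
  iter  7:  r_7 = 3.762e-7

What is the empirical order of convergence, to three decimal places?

1.815

p ≈ ln(r_7/r_6) / ln(r_6/r_5)
  = ln(3.762e-7/3.373e-4) / ln(3.373e-4/1.428e-2)
  = ln(0.00111533) / ln(0.0236204)
  = -6.798605 / -3.745645 ≈ 1.815069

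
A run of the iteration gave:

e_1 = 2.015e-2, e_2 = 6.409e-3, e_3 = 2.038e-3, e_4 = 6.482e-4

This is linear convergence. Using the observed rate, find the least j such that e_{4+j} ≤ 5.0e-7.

Rate ρ ≈ e_4/e_3 = 6.482e-4/2.038e-3 = 0.3181.
After j more steps, e_{4+j} ≈ 6.482e-4·ρ^j; need ρ^j ≤ 5.0e-7/6.482e-4 = 0.000771367.
j ≥ ln(0.000771367)/ln(0.3181) = -7.1673/-1.14539 = 6.258.
So 7 more iterations are needed.

7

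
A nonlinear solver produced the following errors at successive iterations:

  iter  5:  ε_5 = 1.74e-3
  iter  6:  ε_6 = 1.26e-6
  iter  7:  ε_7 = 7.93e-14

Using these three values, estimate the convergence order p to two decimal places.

2.29

p ≈ ln(ε_7/ε_6) / ln(ε_6/ε_5)
  = ln(7.93e-14/1.26e-6) / ln(1.26e-6/1.74e-3)
  = ln(6.29365e-08) / ln(0.000724138)
  = -16.58114 / -7.23053 ≈ 2.29321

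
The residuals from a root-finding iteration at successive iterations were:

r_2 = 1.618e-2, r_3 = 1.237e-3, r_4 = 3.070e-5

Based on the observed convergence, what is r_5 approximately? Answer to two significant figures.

First estimate the order: p ≈ ln(r_4/r_3) / ln(r_3/r_2) = ln(3.070e-5/1.237e-3)/ln(1.237e-3/1.618e-2) = ln(0.0248181)/ln(0.0764524) ≈ 1.4376.
Then r_5 ≈ r_4·(r_4/r_3)^p = 3.070e-5·(0.0248181)^1.4376 = 3.070e-5·0.00492401 ≈ 1.512e-07.

1.5e-7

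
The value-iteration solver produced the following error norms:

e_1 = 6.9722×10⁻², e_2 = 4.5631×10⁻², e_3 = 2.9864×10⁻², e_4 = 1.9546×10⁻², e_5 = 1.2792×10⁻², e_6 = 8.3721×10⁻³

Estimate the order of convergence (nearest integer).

1

Consecutive ratios: e_6/e_5 = 8.3721×10⁻³/1.2792×10⁻² = 0.654479, e_5/e_4 = 1.2792×10⁻²/1.9546×10⁻² = 0.654456.
p ≈ ln(0.654479)/ln(0.654456) = -0.4239/-0.4240 ≈ 1.00.
So the convergence is linear (order 1).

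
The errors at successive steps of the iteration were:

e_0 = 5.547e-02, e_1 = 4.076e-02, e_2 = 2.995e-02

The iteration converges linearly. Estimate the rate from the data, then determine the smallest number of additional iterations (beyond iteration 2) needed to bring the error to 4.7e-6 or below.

29

Rate ρ ≈ e_2/e_1 = 2.995e-02/4.076e-02 = 0.7348.
After j more steps, e_{2+j} ≈ 2.995e-02·ρ^j; need ρ^j ≤ 4.7e-6/2.995e-02 = 0.000156928.
j ≥ ln(0.000156928)/ln(0.7348) = -8.7597/-0.30816 = 28.426.
So 29 more iterations are needed.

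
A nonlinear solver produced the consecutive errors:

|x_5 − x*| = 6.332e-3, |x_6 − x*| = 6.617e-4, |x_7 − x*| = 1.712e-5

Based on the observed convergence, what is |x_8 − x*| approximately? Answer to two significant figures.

4.6e-8

First estimate the order: p ≈ ln(|x_7 − x*|/|x_6 − x*|) / ln(|x_6 − x*|/|x_5 − x*|) = ln(1.712e-5/6.617e-4)/ln(6.617e-4/6.332e-3) = ln(0.0258728)/ln(0.104501) ≈ 1.6181.
Then |x_8 − x*| ≈ |x_7 − x*|·(|x_7 − x*|/|x_6 − x*|)^p = 1.712e-5·(0.0258728)^1.6181 = 1.712e-5·0.00270285 ≈ 4.627e-08.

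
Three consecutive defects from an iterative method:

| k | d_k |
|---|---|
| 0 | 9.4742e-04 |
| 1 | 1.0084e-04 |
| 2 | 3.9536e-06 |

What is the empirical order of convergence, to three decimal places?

1.446

p ≈ ln(d_2/d_1) / ln(d_1/d_0)
  = ln(3.9536e-06/1.0084e-04) / ln(1.0084e-04/9.4742e-04)
  = ln(0.0392067) / ln(0.106436)
  = -3.238908 / -2.240211 ≈ 1.445805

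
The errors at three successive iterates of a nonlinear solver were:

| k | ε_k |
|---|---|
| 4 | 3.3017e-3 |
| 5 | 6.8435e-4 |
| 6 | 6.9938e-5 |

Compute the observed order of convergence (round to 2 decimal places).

1.45

p ≈ ln(ε_6/ε_5) / ln(ε_5/ε_4)
  = ln(6.9938e-5/6.8435e-4) / ln(6.8435e-4/3.3017e-3)
  = ln(0.102196) / ln(0.207272)
  = -2.28086 / -1.57372 ≈ 1.44934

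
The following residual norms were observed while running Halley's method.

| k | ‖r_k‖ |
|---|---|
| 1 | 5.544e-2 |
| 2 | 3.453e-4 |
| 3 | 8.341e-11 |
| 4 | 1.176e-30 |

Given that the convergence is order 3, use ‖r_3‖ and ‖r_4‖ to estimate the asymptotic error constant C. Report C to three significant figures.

2.03

C ≈ ‖r_4‖ / ‖r_3‖^3
  = 1.176e-30 / (8.341e-11)^3
  = 1.176e-30 / 5.80302e-31 ≈ 2.0265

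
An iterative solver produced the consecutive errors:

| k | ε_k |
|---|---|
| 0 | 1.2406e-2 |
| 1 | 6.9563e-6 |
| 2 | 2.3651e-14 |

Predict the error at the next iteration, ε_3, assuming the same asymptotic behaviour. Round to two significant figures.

First estimate the order: p ≈ ln(ε_2/ε_1) / ln(ε_1/ε_0) = ln(2.3651e-14/6.9563e-6)/ln(6.9563e-6/1.2406e-2) = ln(3.39994e-09)/ln(0.000560721) ≈ 2.6047.
Then ε_3 ≈ ε_2·(ε_2/ε_1)^p = 2.3651e-14·(3.39994e-09)^2.6047 = 2.3651e-14·8.7503e-23 ≈ 2.07e-36.

2.1e-36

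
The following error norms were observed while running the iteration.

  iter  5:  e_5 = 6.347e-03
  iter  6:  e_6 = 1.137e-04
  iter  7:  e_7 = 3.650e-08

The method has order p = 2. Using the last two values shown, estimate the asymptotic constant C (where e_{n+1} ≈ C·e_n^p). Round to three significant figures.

C ≈ e_7 / e_6^2
  = 3.650e-08 / (1.137e-04)^2
  = 3.650e-08 / 1.29277e-08 ≈ 2.8234

2.82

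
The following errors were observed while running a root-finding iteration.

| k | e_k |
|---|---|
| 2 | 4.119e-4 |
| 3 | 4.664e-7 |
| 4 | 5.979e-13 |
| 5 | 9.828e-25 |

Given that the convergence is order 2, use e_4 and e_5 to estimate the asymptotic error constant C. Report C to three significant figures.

C ≈ e_5 / e_4^2
  = 9.828e-25 / (5.979e-13)^2
  = 9.828e-25 / 3.57484e-25 ≈ 2.7492

2.75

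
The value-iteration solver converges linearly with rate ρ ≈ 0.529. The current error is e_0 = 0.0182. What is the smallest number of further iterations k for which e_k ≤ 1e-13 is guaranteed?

41

After k steps, e_k ≈ 0.0182·0.529^k.
Need 0.529^k ≤ 1e-13/0.0182 = 5.49451e-12.
k ≥ ln(5.49451e-12)/ln(0.529) = -25.9273/-0.63677 = 40.717.
Smallest integer k = 41.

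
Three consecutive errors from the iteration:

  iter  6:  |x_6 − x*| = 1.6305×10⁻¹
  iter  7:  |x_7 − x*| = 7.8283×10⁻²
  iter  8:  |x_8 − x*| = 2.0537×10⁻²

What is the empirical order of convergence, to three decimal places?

1.824

p ≈ ln(|x_8 − x*|/|x_7 − x*|) / ln(|x_7 − x*|/|x_6 − x*|)
  = ln(2.0537×10⁻²/7.8283×10⁻²) / ln(7.8283×10⁻²/1.6305×10⁻¹)
  = ln(0.262343) / ln(0.480117)
  = -1.338102 / -0.733725 ≈ 1.823711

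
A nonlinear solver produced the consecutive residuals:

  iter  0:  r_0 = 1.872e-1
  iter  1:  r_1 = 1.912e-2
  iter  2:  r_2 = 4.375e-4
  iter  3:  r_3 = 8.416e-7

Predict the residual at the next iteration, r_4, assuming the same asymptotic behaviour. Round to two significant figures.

2.7e-11

First estimate the order: p ≈ ln(r_3/r_2) / ln(r_2/r_1) = ln(8.416e-7/4.375e-4)/ln(4.375e-4/1.912e-2) = ln(0.00192366)/ln(0.0228818) ≈ 1.6555.
Then r_4 ≈ r_3·(r_3/r_2)^p = 8.416e-7·(0.00192366)^1.6555 = 8.416e-7·3.19062e-05 ≈ 2.685e-11.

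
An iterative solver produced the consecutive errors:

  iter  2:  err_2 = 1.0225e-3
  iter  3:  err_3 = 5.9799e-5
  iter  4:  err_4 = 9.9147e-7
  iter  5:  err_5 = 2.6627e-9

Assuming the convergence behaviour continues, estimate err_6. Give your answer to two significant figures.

5.2e-13

First estimate the order: p ≈ ln(err_5/err_4) / ln(err_4/err_3) = ln(2.6627e-9/9.9147e-7)/ln(9.9147e-7/5.9799e-5) = ln(0.00268561)/ln(0.01658) ≈ 1.4440.
Then err_6 ≈ err_5·(err_5/err_4)^p = 2.6627e-9·(0.00268561)^1.4440 = 2.6627e-9·0.000193882 ≈ 5.162e-13.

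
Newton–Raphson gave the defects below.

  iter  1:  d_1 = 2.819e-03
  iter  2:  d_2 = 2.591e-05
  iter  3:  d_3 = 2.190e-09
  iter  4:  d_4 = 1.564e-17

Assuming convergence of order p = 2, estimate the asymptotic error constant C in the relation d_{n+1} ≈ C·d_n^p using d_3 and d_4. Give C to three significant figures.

C ≈ d_4 / d_3^2
  = 1.564e-17 / (2.190e-09)^2
  = 1.564e-17 / 4.7961e-18 ≈ 3.261

3.26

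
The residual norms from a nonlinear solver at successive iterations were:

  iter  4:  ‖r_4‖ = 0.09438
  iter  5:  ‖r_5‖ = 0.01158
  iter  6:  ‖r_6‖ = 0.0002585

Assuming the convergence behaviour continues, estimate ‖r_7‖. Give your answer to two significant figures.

2.6e-7

First estimate the order: p ≈ ln(‖r_6‖/‖r_5‖) / ln(‖r_5‖/‖r_4‖) = ln(0.0002585/0.01158)/ln(0.01158/0.09438) = ln(0.022323)/ln(0.122695) ≈ 1.8122.
Then ‖r_7‖ ≈ ‖r_6‖·(‖r_6‖/‖r_5‖)^p = 0.0002585·(0.022323)^1.8122 = 0.0002585·0.00101768 ≈ 2.631e-07.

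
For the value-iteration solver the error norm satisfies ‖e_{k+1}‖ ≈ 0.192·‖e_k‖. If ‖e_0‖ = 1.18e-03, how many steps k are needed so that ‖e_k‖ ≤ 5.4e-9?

8

After k steps, ‖e_k‖ ≈ 1.18e-03·0.192^k.
Need 0.192^k ≤ 5.4e-9/1.18e-03 = 4.57627e-06.
k ≥ ln(4.57627e-06)/ln(0.192) = -12.2946/-1.65026 = 7.450.
Smallest integer k = 8.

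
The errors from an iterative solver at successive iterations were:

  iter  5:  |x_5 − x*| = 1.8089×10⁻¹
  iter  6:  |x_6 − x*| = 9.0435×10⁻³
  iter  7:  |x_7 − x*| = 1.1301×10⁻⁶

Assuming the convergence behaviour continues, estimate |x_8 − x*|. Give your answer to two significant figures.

2.2e-18

First estimate the order: p ≈ ln(|x_7 − x*|/|x_6 − x*|) / ln(|x_6 − x*|/|x_5 − x*|) = ln(1.1301×10⁻⁶/9.0435×10⁻³)/ln(9.0435×10⁻³/1.8089×10⁻¹) = ln(0.000124963)/ln(0.0499945) ≈ 3.0000.
Then |x_8 − x*| ≈ |x_7 − x*|·(|x_7 − x*|/|x_6 − x*|)^p = 1.1301×10⁻⁶·(0.000124963)^3.0000 = 1.1301×10⁻⁶·1.95139e-12 ≈ 2.205e-18.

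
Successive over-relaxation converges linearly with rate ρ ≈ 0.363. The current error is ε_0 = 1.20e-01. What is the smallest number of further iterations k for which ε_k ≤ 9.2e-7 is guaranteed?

After k steps, ε_k ≈ 1.20e-01·0.363^k.
Need 0.363^k ≤ 9.2e-7/1.20e-01 = 7.66667e-06.
k ≥ ln(7.66667e-06)/ln(0.363) = -11.7786/-1.01335 = 11.623.
Smallest integer k = 12.

12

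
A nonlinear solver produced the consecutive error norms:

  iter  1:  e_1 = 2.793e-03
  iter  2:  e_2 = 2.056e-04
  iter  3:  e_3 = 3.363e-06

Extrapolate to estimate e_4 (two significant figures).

First estimate the order: p ≈ ln(e_3/e_2) / ln(e_2/e_1) = ln(3.363e-06/2.056e-04)/ln(2.056e-04/2.793e-03) = ln(0.016357)/ln(0.0736126) ≈ 1.5765.
Then e_4 ≈ e_3·(e_3/e_2)^p = 3.363e-06·(0.016357)^1.5765 = 3.363e-06·0.00152723 ≈ 5.136e-09.

5.1e-9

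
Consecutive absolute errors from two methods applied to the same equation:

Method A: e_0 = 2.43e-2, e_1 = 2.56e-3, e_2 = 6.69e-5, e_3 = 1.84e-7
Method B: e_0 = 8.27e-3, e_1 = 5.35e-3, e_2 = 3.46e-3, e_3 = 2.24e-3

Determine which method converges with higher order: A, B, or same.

Method A: p ≈ ln(1.84e-7/6.69e-5)/ln(6.69e-5/2.56e-3) ≈ 1.62.
Method B: p ≈ ln(2.24e-3/3.46e-3)/ln(3.46e-3/5.35e-3) ≈ 1.00.
Method A has the higher order (≈1.6 vs ≈1.0).

A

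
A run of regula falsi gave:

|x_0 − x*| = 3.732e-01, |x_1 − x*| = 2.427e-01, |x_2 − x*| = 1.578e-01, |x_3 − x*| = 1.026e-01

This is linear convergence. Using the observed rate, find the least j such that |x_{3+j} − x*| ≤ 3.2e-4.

Rate ρ ≈ |x_3 − x*|/|x_2 − x*| = 1.026e-01/1.578e-01 = 0.6502.
After j more steps, |x_{3+j} − x*| ≈ 1.026e-01·ρ^j; need ρ^j ≤ 3.2e-4/1.026e-01 = 0.00311891.
j ≥ ln(0.00311891)/ln(0.6502) = -5.7703/-0.43048 = 13.404.
So 14 more iterations are needed.

14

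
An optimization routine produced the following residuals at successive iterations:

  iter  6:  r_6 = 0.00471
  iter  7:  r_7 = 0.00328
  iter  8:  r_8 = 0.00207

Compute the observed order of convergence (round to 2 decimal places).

1.27

p ≈ ln(r_8/r_7) / ln(r_7/r_6)
  = ln(0.00207/0.00328) / ln(0.00328/0.00471)
  = ln(0.631098) / ln(0.696391)
  = -0.46029 / -0.36184 ≈ 1.27208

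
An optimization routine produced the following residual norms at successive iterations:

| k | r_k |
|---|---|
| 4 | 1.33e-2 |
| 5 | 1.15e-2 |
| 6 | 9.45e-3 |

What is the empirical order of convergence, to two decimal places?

1.35

p ≈ ln(r_6/r_5) / ln(r_5/r_4)
  = ln(9.45e-3/1.15e-2) / ln(1.15e-2/1.33e-2)
  = ln(0.821739) / ln(0.864662)
  = -0.19633 / -0.14542 ≈ 1.35009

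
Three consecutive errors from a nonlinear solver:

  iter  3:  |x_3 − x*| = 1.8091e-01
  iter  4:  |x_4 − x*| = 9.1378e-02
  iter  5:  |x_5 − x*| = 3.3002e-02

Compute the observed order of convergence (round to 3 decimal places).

1.491

p ≈ ln(|x_5 − x*|/|x_4 − x*|) / ln(|x_4 − x*|/|x_3 − x*|)
  = ln(3.3002e-02/9.1378e-02) / ln(9.1378e-02/1.8091e-01)
  = ln(0.361159) / ln(0.505102)
  = -1.018437 / -0.682995 ≈ 1.491134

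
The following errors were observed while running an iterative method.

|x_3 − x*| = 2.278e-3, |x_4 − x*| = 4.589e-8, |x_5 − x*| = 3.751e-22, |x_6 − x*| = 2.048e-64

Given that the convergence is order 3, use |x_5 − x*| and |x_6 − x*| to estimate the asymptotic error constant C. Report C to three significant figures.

3.88

C ≈ |x_6 − x*| / |x_5 − x*|^3
  = 2.048e-64 / (3.751e-22)^3
  = 2.048e-64 / 5.27766e-65 ≈ 3.8805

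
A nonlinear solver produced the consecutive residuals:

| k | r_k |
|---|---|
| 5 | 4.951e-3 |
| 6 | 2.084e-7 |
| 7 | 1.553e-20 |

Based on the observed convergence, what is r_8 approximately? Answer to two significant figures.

6.4e-60

First estimate the order: p ≈ ln(r_7/r_6) / ln(r_6/r_5) = ln(1.553e-20/2.084e-7)/ln(2.084e-7/4.951e-3) = ln(7.45202e-14)/ln(4.20925e-05) ≈ 3.0001.
Then r_8 ≈ r_7·(r_7/r_6)^p = 1.553e-20·(7.45202e-14)^3.0001 = 1.553e-20·4.12581e-40 ≈ 6.407e-60.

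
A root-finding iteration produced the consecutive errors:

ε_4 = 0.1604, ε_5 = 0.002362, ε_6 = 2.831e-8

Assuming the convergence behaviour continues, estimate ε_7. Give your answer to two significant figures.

First estimate the order: p ≈ ln(ε_6/ε_5) / ln(ε_5/ε_4) = ln(2.831e-8/0.002362)/ln(0.002362/0.1604) = ln(1.19856e-05)/ln(0.0147257) ≈ 2.6864.
Then ε_7 ≈ ε_6·(ε_6/ε_5)^p = 2.831e-8·(1.19856e-05)^2.6864 = 2.831e-8·6.01605e-14 ≈ 1.703e-21.

1.7e-21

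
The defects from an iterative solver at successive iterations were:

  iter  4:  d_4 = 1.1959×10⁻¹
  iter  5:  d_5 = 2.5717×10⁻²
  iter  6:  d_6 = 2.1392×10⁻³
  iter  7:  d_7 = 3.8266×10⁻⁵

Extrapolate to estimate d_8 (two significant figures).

5.7e-8

First estimate the order: p ≈ ln(d_7/d_6) / ln(d_6/d_5) = ln(3.8266×10⁻⁵/2.1392×10⁻³)/ln(2.1392×10⁻³/2.5717×10⁻²) = ln(0.017888)/ln(0.0831823) ≈ 1.6180.
Then d_8 ≈ d_7·(d_7/d_6)^p = 3.8266×10⁻⁵·(0.017888)^1.6180 = 3.8266×10⁻⁵·0.00148814 ≈ 5.695e-08.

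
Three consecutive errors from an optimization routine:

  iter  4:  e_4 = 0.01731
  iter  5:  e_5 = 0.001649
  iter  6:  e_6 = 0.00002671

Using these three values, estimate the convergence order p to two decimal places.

p ≈ ln(e_6/e_5) / ln(e_5/e_4)
  = ln(0.00002671/0.001649) / ln(0.001649/0.01731)
  = ln(0.0161977) / ln(0.0952629)
  = -4.12289 / -2.35111 ≈ 1.75359

1.75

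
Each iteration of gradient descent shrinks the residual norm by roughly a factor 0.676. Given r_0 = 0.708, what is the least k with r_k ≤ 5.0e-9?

After k steps, r_k ≈ 0.708·0.676^k.
Need 0.676^k ≤ 5.0e-9/0.708 = 7.06215e-09.
k ≥ ln(7.06215e-09)/ln(0.676) = -18.7685/-0.39156 = 47.933.
Smallest integer k = 48.

48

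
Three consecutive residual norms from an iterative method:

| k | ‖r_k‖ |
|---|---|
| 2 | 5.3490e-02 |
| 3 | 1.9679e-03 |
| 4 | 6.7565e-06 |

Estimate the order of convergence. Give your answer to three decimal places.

p ≈ ln(‖r_4‖/‖r_3‖) / ln(‖r_3‖/‖r_2‖)
  = ln(6.7565e-06/1.9679e-03) / ln(1.9679e-03/5.3490e-02)
  = ln(0.00343336) / ln(0.0367901)
  = -5.674216 / -3.302526 ≈ 1.718144

1.718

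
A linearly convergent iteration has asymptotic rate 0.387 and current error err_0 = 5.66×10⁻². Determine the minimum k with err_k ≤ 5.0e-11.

After k steps, err_k ≈ 5.66×10⁻²·0.387^k.
Need 0.387^k ≤ 5.0e-11/5.66×10⁻² = 8.83392e-10.
k ≥ ln(8.83392e-10)/ln(0.387) = -20.8473/-0.94933 = 21.960.
Smallest integer k = 22.

22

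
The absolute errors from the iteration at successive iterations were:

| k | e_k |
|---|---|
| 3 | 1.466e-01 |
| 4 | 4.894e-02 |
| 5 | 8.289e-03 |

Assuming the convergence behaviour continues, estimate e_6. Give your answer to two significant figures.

4.7e-4

First estimate the order: p ≈ ln(e_5/e_4) / ln(e_4/e_3) = ln(8.289e-03/4.894e-02)/ln(4.894e-02/1.466e-01) = ln(0.169371)/ln(0.333834) ≈ 1.6185.
Then e_6 ≈ e_5·(e_5/e_4)^p = 8.289e-03·(0.169371)^1.6185 = 8.289e-03·0.0564776 ≈ 0.0004681.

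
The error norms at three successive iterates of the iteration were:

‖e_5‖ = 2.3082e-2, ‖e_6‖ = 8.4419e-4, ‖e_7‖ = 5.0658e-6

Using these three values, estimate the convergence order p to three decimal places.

p ≈ ln(‖e_7‖/‖e_6‖) / ln(‖e_6‖/‖e_5‖)
  = ln(5.0658e-6/8.4419e-4) / ln(8.4419e-4/2.3082e-2)
  = ln(0.00600078) / ln(0.0365735)
  = -5.115866 / -3.308431 ≈ 1.546312

1.546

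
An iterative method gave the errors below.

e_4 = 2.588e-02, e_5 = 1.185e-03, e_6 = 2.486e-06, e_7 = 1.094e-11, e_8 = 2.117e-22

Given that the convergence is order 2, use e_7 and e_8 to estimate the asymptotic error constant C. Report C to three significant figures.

1.77

C ≈ e_8 / e_7^2
  = 2.117e-22 / (1.094e-11)^2
  = 2.117e-22 / 1.19684e-22 ≈ 1.7688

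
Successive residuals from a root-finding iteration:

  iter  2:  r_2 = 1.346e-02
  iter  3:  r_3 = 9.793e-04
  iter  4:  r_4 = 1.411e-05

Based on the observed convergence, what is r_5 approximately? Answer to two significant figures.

First estimate the order: p ≈ ln(r_4/r_3) / ln(r_3/r_2) = ln(1.411e-05/9.793e-04)/ln(9.793e-04/1.346e-02) = ln(0.0144083)/ln(0.0727563) ≈ 1.6179.
Then r_5 ≈ r_4·(r_4/r_3)^p = 1.411e-05·(0.0144083)^1.6179 = 1.411e-05·0.00104911 ≈ 1.48e-08.

1.5e-8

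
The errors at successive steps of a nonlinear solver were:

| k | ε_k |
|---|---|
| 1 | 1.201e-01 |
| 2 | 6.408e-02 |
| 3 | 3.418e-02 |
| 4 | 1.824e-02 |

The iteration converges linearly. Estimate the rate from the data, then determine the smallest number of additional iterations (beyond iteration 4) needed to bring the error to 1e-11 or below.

34

Rate ρ ≈ ε_4/ε_3 = 1.824e-02/3.418e-02 = 0.5336.
After j more steps, ε_{4+j} ≈ 1.824e-02·ρ^j; need ρ^j ≤ 1e-11/1.824e-02 = 5.48246e-10.
j ≥ ln(5.48246e-10)/ln(0.5336) = -21.3243/-0.62811 = 33.950.
So 34 more iterations are needed.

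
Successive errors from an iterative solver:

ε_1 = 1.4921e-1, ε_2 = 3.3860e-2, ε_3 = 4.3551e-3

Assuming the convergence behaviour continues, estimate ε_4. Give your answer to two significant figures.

2.6e-4

First estimate the order: p ≈ ln(ε_3/ε_2) / ln(ε_2/ε_1) = ln(4.3551e-3/3.3860e-2)/ln(3.3860e-2/1.4921e-1) = ln(0.128621)/ln(0.226928) ≈ 1.3828.
Then ε_4 ≈ ε_3·(ε_3/ε_2)^p = 4.3551e-3·(0.128621)^1.3828 = 4.3551e-3·0.0586619 ≈ 0.0002555.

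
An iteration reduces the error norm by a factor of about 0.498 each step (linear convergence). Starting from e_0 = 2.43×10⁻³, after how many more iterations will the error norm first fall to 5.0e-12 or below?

29

After k steps, e_k ≈ 2.43×10⁻³·0.498^k.
Need 0.498^k ≤ 5.0e-12/2.43×10⁻³ = 2.05761e-09.
k ≥ ln(2.05761e-09)/ln(0.498) = -20.0017/-0.69716 = 28.690.
Smallest integer k = 29.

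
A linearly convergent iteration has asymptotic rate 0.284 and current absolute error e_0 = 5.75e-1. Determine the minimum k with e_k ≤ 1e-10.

After k steps, e_k ≈ 5.75e-1·0.284^k.
Need 0.284^k ≤ 1e-10/5.75e-1 = 1.73913e-10.
k ≥ ln(1.73913e-10)/ln(0.284) = -22.4725/-1.25878 = 17.853.
Smallest integer k = 18.

18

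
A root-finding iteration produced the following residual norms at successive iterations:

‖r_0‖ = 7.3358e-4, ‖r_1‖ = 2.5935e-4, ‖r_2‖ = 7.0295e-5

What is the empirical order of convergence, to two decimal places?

p ≈ ln(‖r_2‖/‖r_1‖) / ln(‖r_1‖/‖r_0‖)
  = ln(7.0295e-5/2.5935e-4) / ln(2.5935e-4/7.3358e-4)
  = ln(0.271043) / ln(0.35354)
  = -1.30548 / -1.03976 ≈ 1.25556

1.26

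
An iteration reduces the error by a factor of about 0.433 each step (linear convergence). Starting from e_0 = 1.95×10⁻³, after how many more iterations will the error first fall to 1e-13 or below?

After k steps, e_k ≈ 1.95×10⁻³·0.433^k.
Need 0.433^k ≤ 1e-13/1.95×10⁻³ = 5.12821e-11.
k ≥ ln(5.12821e-11)/ln(0.433) = -23.6937/-0.83702 = 28.307.
Smallest integer k = 29.

29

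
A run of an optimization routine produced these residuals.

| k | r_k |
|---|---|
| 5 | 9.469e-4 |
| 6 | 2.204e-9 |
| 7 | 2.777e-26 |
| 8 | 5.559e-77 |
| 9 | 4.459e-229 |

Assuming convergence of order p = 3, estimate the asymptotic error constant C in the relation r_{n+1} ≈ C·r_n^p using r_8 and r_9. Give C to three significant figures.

C ≈ r_9 / r_8^3
  = 4.459e-229 / (5.559e-77)^3
  = 4.459e-229 / 1.71787e-229 ≈ 2.5957

2.60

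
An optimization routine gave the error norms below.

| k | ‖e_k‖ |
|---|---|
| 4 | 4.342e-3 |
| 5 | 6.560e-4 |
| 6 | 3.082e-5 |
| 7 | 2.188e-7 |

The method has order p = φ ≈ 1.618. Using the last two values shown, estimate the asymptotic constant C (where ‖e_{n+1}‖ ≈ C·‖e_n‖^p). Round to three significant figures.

4.36

C ≈ ‖e_7‖ / ‖e_6‖^1.618
  = 2.188e-7 / (3.082e-5)^1.618
  = 2.188e-7 / 5.02263e-08 ≈ 4.3563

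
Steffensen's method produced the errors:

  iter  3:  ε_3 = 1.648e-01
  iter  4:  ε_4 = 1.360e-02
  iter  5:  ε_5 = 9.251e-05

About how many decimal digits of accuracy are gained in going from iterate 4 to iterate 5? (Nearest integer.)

2

Digits gained ≈ log₁₀(ε_4/ε_5) = log₁₀(1.360e-02/9.251e-05) = log₁₀(147.011) ≈ 2.167.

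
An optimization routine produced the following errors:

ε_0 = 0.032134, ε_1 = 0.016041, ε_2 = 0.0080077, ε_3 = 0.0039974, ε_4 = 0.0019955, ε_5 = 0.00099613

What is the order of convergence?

1

Consecutive ratios: ε_5/ε_4 = 0.00099613/0.0019955 = 0.499188, ε_4/ε_3 = 0.0019955/0.0039974 = 0.499199.
p ≈ ln(0.499188)/ln(0.499199) = -0.6948/-0.6947 ≈ 1.00.
So the convergence is linear (order 1).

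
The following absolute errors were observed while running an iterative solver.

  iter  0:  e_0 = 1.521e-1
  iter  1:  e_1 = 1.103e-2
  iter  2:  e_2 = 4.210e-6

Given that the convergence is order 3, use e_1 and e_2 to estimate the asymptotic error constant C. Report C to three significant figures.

3.14

C ≈ e_2 / e_1^3
  = 4.210e-6 / (1.103e-2)^3
  = 4.210e-6 / 1.34192e-06 ≈ 3.1373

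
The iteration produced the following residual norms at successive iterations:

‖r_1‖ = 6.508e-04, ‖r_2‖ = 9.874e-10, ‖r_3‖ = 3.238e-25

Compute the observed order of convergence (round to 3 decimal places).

2.661

p ≈ ln(‖r_3‖/‖r_2‖) / ln(‖r_2‖/‖r_1‖)
  = ln(3.238e-25/9.874e-10) / ln(9.874e-10/6.508e-04)
  = ln(3.27932e-16) / ln(1.51721e-06)
  = -35.653725 / -13.398637 ≈ 2.660996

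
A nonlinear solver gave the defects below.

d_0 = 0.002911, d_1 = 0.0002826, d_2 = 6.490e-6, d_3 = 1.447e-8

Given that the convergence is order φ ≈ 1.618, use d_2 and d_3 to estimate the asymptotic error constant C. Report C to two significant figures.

C ≈ d_3 / d_2^1.618
  = 1.447e-8 / (6.490e-6)^1.618
  = 1.447e-8 / 4.03842e-09 ≈ 3.5831

3.6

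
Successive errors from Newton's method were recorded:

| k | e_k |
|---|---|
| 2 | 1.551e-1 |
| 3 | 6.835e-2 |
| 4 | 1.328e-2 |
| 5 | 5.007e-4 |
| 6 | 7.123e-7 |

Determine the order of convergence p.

Consecutive ratios: e_6/e_5 = 7.123e-7/5.007e-4 = 0.00142261, e_5/e_4 = 5.007e-4/1.328e-2 = 0.0377033.
p ≈ ln(0.00142261)/ln(0.0377033) = -6.5553/-3.2780 ≈ 2.00.
So the convergence is quadratic (order 2).

2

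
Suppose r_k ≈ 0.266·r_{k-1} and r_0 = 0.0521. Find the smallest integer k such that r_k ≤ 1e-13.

21

After k steps, r_k ≈ 0.0521·0.266^k.
Need 0.266^k ≤ 1e-13/0.0521 = 1.91939e-12.
k ≥ ln(1.91939e-12)/ln(0.266) = -26.9790/-1.32426 = 20.373.
Smallest integer k = 21.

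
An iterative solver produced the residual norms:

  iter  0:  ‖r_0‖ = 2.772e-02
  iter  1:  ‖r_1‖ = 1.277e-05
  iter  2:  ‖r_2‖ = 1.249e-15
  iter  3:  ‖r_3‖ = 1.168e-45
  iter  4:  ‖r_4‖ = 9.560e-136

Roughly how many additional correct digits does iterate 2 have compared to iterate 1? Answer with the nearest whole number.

Digits gained ≈ log₁₀(‖r_1‖/‖r_2‖) = log₁₀(1.277e-05/1.249e-15) = log₁₀(1.02242e+10) ≈ 10.010.

10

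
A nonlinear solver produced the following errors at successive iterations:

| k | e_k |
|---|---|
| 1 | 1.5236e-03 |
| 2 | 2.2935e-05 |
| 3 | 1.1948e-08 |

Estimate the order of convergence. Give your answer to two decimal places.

1.80

p ≈ ln(e_3/e_2) / ln(e_2/e_1)
  = ln(1.1948e-08/2.2935e-05) / ln(2.2935e-05/1.5236e-03)
  = ln(0.000520951) / ln(0.0150532)
  = -7.55985 / -4.19616 ≈ 1.80161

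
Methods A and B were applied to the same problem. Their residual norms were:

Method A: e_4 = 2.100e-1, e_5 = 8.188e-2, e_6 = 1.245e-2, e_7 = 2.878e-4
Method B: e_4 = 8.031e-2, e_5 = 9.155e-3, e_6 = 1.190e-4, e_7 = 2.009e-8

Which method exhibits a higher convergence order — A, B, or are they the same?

same

Method A: p ≈ ln(2.878e-4/1.245e-2)/ln(1.245e-2/8.188e-2) ≈ 2.00.
Method B: p ≈ ln(2.009e-8/1.190e-4)/ln(1.190e-4/9.155e-3) ≈ 2.00.
Both orders ≈ 2.0 — effectively the same.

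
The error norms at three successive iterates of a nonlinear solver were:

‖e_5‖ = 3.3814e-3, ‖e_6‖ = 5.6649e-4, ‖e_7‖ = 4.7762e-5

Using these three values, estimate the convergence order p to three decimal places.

1.384

p ≈ ln(‖e_7‖/‖e_6‖) / ln(‖e_6‖/‖e_5‖)
  = ln(4.7762e-5/5.6649e-4) / ln(5.6649e-4/3.3814e-3)
  = ln(0.0843122) / ln(0.167531)
  = -2.473229 / -1.786587 ≈ 1.384332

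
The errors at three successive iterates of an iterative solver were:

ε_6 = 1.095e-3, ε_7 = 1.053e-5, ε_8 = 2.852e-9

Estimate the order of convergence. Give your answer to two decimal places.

p ≈ ln(ε_8/ε_7) / ln(ε_7/ε_6)
  = ln(2.852e-9/1.053e-5) / ln(1.053e-5/1.095e-3)
  = ln(0.000270845) / ln(0.00961644)
  = -8.21396 / -4.64428 ≈ 1.76862

1.77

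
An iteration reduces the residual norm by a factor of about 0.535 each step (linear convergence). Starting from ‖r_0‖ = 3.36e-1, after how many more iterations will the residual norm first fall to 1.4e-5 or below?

After k steps, ‖r_k‖ ≈ 3.36e-1·0.535^k.
Need 0.535^k ≤ 1.4e-5/3.36e-1 = 4.16667e-05.
k ≥ ln(4.16667e-05)/ln(0.535) = -10.0858/-0.62549 = 16.125.
Smallest integer k = 17.

17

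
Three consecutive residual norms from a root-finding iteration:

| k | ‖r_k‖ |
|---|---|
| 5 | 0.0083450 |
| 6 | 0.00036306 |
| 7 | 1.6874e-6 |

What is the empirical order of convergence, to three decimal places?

p ≈ ln(‖r_7‖/‖r_6‖) / ln(‖r_6‖/‖r_5‖)
  = ln(1.6874e-6/0.00036306) / ln(0.00036306/0.0083450)
  = ln(0.00464772) / ln(0.0435063)
  = -5.371379 / -3.134850 ≈ 1.713441

1.713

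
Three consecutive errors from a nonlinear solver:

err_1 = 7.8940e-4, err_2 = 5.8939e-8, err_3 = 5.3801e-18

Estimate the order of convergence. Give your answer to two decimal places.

p ≈ ln(err_3/err_2) / ln(err_2/err_1)
  = ln(5.3801e-18/5.8939e-8) / ln(5.8939e-8/7.8940e-4)
  = ln(9.12825e-11) / ln(7.4663e-05)
  = -23.11706 / -9.50253 ≈ 2.43273

2.43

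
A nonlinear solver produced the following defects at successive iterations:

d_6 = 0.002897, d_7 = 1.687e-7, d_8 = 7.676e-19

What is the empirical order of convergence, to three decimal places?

p ≈ ln(d_8/d_7) / ln(d_7/d_6)
  = ln(7.676e-19/1.687e-7) / ln(1.687e-7/0.002897)
  = ln(4.55009e-12) / ln(5.82327e-05)
  = -26.115874 / -9.751064 ≈ 2.678259

2.678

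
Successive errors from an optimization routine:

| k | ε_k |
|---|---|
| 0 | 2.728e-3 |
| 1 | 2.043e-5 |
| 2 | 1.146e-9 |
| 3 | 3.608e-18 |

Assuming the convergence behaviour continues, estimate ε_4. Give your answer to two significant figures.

3.6e-35

First estimate the order: p ≈ ln(ε_3/ε_2) / ln(ε_2/ε_1) = ln(3.608e-18/1.146e-9)/ln(1.146e-9/2.043e-5) = ln(3.14834e-09)/ln(5.6094e-05) ≈ 1.9999.
Then ε_4 ≈ ε_3·(ε_3/ε_2)^p = 3.608e-18·(3.14834e-09)^1.9999 = 3.608e-18·9.93147e-18 ≈ 3.583e-35.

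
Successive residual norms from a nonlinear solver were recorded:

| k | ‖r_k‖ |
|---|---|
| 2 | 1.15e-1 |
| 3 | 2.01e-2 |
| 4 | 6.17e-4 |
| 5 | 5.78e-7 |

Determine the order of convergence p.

Consecutive ratios: ‖r_5‖/‖r_4‖ = 5.78e-7/6.17e-4 = 0.000936791, ‖r_4‖/‖r_3‖ = 6.17e-4/2.01e-2 = 0.0306965.
p ≈ ln(0.000936791)/ln(0.0306965) = -6.9731/-3.4836 ≈ 2.00.
So the convergence is quadratic (order 2).

2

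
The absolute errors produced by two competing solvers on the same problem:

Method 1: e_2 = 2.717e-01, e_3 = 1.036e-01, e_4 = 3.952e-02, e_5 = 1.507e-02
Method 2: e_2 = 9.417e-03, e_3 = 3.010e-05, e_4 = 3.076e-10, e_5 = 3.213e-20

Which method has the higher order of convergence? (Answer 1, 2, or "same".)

Method 1: p ≈ ln(1.507e-02/3.952e-02)/ln(3.952e-02/1.036e-01) ≈ 1.00.
Method 2: p ≈ ln(3.213e-20/3.076e-10)/ln(3.076e-10/3.010e-05) ≈ 2.00.
Method 2 has the higher order (≈2.0 vs ≈1.0).

2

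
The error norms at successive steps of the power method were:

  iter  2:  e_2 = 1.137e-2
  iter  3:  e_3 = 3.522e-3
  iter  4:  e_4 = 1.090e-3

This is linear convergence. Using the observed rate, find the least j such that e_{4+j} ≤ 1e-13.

20

Rate ρ ≈ e_4/e_3 = 1.090e-3/3.522e-3 = 0.3095.
After j more steps, e_{4+j} ≈ 1.090e-3·ρ^j; need ρ^j ≤ 1e-13/1.090e-3 = 9.17431e-11.
j ≥ ln(9.17431e-11)/ln(0.3095) = -23.1120/-1.17280 = 19.707.
So 20 more iterations are needed.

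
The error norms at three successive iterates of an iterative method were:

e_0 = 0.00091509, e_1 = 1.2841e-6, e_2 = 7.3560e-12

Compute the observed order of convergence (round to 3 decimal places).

p ≈ ln(e_2/e_1) / ln(e_1/e_0)
  = ln(7.3560e-12/1.2841e-6) / ln(1.2841e-6/0.00091509)
  = ln(5.72853e-06) / ln(0.00140325)
  = -12.070052 / -6.568964 ≈ 1.837436

1.837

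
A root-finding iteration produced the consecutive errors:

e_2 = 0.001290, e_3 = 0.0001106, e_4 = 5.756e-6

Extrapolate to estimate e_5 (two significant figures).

First estimate the order: p ≈ ln(e_4/e_3) / ln(e_3/e_2) = ln(5.756e-6/0.0001106)/ln(0.0001106/0.001290) = ln(0.0520434)/ln(0.0857364) ≈ 1.2032.
Then e_5 ≈ e_4·(e_4/e_3)^p = 5.756e-6·(0.0520434)^1.2032 = 5.756e-6·0.0285451 ≈ 1.643e-07.

1.6e-7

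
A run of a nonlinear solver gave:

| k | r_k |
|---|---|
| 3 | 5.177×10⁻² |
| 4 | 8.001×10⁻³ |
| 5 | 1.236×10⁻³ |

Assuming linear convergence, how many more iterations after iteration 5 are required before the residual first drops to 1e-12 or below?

12

Rate ρ ≈ r_5/r_4 = 1.236×10⁻³/8.001×10⁻³ = 0.1545.
After j more steps, r_{5+j} ≈ 1.236×10⁻³·ρ^j; need ρ^j ≤ 1e-12/1.236×10⁻³ = 8.09061e-10.
j ≥ ln(8.09061e-10)/ln(0.1545) = -20.9351/-1.86756 = 11.210.
So 12 more iterations are needed.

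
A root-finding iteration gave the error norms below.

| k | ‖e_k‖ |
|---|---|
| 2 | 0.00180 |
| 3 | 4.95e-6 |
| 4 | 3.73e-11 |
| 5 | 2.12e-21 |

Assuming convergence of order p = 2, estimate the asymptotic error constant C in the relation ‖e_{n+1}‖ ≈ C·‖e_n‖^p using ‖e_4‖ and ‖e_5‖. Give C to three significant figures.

1.52

C ≈ ‖e_5‖ / ‖e_4‖^2
  = 2.12e-21 / (3.73e-11)^2
  = 2.12e-21 / 1.39129e-21 ≈ 1.5238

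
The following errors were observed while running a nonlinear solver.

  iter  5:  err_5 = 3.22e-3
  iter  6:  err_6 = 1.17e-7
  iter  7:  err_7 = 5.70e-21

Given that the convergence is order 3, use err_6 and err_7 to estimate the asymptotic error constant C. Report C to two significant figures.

C ≈ err_7 / err_6^3
  = 5.70e-21 / (1.17e-7)^3
  = 5.70e-21 / 1.60161e-21 ≈ 3.5589

3.6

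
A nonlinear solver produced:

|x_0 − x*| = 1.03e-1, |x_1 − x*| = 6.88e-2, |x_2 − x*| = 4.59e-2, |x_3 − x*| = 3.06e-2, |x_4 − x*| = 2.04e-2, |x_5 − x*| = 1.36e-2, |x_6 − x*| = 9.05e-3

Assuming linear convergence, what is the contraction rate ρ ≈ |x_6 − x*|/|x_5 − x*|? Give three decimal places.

0.665

ρ ≈ |x_6 − x*|/|x_5 − x*| = 9.05e-3/1.36e-2 = 0.66544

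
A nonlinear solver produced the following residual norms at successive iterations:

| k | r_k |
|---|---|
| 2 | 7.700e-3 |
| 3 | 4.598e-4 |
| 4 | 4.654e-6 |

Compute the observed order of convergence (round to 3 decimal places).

p ≈ ln(r_4/r_3) / ln(r_3/r_2)
  = ln(4.654e-6/4.598e-4) / ln(4.598e-4/7.700e-3)
  = ln(0.0101218) / ln(0.0597143)
  = -4.593064 / -2.818184 ≈ 1.629796

1.630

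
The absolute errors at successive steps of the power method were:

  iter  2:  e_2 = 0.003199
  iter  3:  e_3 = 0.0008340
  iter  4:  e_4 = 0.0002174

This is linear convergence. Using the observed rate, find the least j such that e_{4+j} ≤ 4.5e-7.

Rate ρ ≈ e_4/e_3 = 0.0002174/0.0008340 = 0.2607.
After j more steps, e_{4+j} ≈ 0.0002174·ρ^j; need ρ^j ≤ 4.5e-7/0.0002174 = 0.00206992.
j ≥ ln(0.00206992)/ln(0.2607) = -6.1802/-1.34438 = 4.597.
So 5 more iterations are needed.

5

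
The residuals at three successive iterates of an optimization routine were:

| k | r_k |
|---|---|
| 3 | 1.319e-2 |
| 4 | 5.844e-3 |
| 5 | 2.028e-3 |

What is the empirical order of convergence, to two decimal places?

p ≈ ln(r_5/r_4) / ln(r_4/r_3)
  = ln(2.028e-3/5.844e-3) / ln(5.844e-3/1.319e-2)
  = ln(0.347023) / ln(0.443063)
  = -1.05836 / -0.81404 ≈ 1.30013

1.30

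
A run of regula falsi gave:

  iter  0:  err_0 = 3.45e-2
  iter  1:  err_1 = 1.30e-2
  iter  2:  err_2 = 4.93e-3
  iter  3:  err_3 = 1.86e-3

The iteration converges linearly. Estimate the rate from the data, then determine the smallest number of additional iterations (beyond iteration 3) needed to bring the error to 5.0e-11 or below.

Rate ρ ≈ err_3/err_2 = 1.86e-3/4.93e-3 = 0.3773.
After j more steps, err_{3+j} ≈ 1.86e-3·ρ^j; need ρ^j ≤ 5.0e-11/1.86e-3 = 2.68817e-08.
j ≥ ln(2.68817e-08)/ln(0.3773) = -17.4318/-0.97471 = 17.884.
So 18 more iterations are needed.

18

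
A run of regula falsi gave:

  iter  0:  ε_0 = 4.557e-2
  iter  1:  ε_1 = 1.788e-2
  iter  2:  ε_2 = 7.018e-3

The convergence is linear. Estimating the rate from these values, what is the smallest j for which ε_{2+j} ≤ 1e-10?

20

Rate ρ ≈ ε_2/ε_1 = 7.018e-3/1.788e-2 = 0.3925.
After j more steps, ε_{2+j} ≈ 7.018e-3·ρ^j; need ρ^j ≤ 1e-10/7.018e-3 = 1.42491e-08.
j ≥ ln(1.42491e-08)/ln(0.3925) = -18.0666/-0.93522 = 19.318.
So 20 more iterations are needed.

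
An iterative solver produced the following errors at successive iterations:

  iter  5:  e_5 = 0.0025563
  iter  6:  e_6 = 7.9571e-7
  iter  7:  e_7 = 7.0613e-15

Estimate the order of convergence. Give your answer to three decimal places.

2.296

p ≈ ln(e_7/e_6) / ln(e_6/e_5)
  = ln(7.0613e-15/7.9571e-7) / ln(7.9571e-7/0.0025563)
  = ln(8.87421e-09) / ln(0.000311274)
  = -18.540117 / -8.074837 ≈ 2.296036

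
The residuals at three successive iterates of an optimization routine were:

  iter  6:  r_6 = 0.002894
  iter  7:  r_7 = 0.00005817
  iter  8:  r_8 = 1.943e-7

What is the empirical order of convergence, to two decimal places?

p ≈ ln(r_8/r_7) / ln(r_7/r_6)
  = ln(1.943e-7/0.00005817) / ln(0.00005817/0.002894)
  = ln(0.00334021) / ln(0.0201002)
  = -5.70172 / -3.90703 ≈ 1.45935

1.46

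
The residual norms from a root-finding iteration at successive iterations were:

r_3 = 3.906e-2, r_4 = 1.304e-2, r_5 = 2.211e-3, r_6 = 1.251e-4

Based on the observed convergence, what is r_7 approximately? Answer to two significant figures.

First estimate the order: p ≈ ln(r_6/r_5) / ln(r_5/r_4) = ln(1.251e-4/2.211e-3)/ln(2.211e-3/1.304e-2) = ln(0.0565807)/ln(0.169555) ≈ 1.6185.
Then r_7 ≈ r_6·(r_6/r_5)^p = 1.251e-4·(0.0565807)^1.6185 = 1.251e-4·0.00957621 ≈ 1.198e-06.

1.2e-6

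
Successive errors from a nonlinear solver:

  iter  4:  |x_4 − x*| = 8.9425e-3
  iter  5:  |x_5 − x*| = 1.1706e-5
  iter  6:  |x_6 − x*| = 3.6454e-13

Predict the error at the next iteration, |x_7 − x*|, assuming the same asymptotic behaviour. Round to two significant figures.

First estimate the order: p ≈ ln(|x_6 − x*|/|x_5 − x*|) / ln(|x_5 − x*|/|x_4 − x*|) = ln(3.6454e-13/1.1706e-5)/ln(1.1706e-5/8.9425e-3) = ln(3.11413e-08)/ln(0.00130903) ≈ 2.6037.
Then |x_7 − x*| ≈ |x_6 − x*|·(|x_6 − x*|/|x_5 − x*|)^p = 3.6454e-13·(3.11413e-08)^2.6037 = 3.6454e-13·2.85037e-20 ≈ 1.039e-32.

1.0e-32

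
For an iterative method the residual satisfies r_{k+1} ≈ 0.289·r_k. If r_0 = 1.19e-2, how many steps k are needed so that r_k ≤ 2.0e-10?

15

After k steps, r_k ≈ 1.19e-2·0.289^k.
Need 0.289^k ≤ 2.0e-10/1.19e-2 = 1.68067e-08.
k ≥ ln(1.68067e-08)/ln(0.289) = -17.9015/-1.24133 = 14.421.
Smallest integer k = 15.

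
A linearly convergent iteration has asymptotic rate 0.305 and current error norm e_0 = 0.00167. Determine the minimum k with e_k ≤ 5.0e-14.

After k steps, e_k ≈ 0.00167·0.305^k.
Need 0.305^k ≤ 5.0e-14/0.00167 = 2.99401e-11.
k ≥ ln(2.99401e-11)/ln(0.305) = -24.2318/-1.18744 = 20.407.
Smallest integer k = 21.

21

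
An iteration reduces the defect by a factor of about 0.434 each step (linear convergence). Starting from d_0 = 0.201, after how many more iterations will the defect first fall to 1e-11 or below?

After k steps, d_k ≈ 0.201·0.434^k.
Need 0.434^k ≤ 1e-11/0.201 = 4.97512e-11.
k ≥ ln(4.97512e-11)/ln(0.434) = -23.7240/-0.83471 = 28.422.
Smallest integer k = 29.

29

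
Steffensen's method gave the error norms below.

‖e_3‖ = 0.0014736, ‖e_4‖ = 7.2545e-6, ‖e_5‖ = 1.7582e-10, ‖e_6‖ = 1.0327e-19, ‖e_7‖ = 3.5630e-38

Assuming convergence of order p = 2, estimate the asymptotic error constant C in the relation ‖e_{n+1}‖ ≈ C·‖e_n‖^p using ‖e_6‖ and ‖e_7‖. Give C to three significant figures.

C ≈ ‖e_7‖ / ‖e_6‖^2
  = 3.5630e-38 / (1.0327e-19)^2
  = 3.5630e-38 / 1.06647e-38 ≈ 3.3409

3.34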